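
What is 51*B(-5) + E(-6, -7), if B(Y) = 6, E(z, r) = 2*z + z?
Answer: 288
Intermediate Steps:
E(z, r) = 3*z
51*B(-5) + E(-6, -7) = 51*6 + 3*(-6) = 306 - 18 = 288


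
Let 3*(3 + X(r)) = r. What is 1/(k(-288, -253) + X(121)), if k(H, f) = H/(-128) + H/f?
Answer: 3036/123631 ≈ 0.024557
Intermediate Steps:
k(H, f) = -H/128 + H/f (k(H, f) = H*(-1/128) + H/f = -H/128 + H/f)
X(r) = -3 + r/3
1/(k(-288, -253) + X(121)) = 1/((-1/128*(-288) - 288/(-253)) + (-3 + (1/3)*121)) = 1/((9/4 - 288*(-1/253)) + (-3 + 121/3)) = 1/((9/4 + 288/253) + 112/3) = 1/(3429/1012 + 112/3) = 1/(123631/3036) = 3036/123631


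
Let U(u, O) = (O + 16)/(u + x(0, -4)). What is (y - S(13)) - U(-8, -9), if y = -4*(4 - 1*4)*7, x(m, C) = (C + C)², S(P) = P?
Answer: -105/8 ≈ -13.125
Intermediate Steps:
x(m, C) = 4*C² (x(m, C) = (2*C)² = 4*C²)
U(u, O) = (16 + O)/(64 + u) (U(u, O) = (O + 16)/(u + 4*(-4)²) = (16 + O)/(u + 4*16) = (16 + O)/(u + 64) = (16 + O)/(64 + u))
y = 0 (y = -4*(4 - 4)*7 = -4*0*7 = 0*7 = 0)
(y - S(13)) - U(-8, -9) = (0 - 1*13) - (16 - 9)/(64 - 8) = (0 - 13) - 7/56 = -13 - 7/56 = -13 - 1*⅛ = -13 - ⅛ = -105/8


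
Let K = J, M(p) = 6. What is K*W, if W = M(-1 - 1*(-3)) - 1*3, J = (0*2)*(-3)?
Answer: 0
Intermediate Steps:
J = 0 (J = 0*(-3) = 0)
K = 0
W = 3 (W = 6 - 1*3 = 6 - 3 = 3)
K*W = 0*3 = 0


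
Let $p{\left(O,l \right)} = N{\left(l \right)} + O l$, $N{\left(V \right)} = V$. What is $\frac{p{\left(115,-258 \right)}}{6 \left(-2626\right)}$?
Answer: $\frac{2494}{1313} \approx 1.8995$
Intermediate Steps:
$p{\left(O,l \right)} = l + O l$
$\frac{p{\left(115,-258 \right)}}{6 \left(-2626\right)} = \frac{\left(-258\right) \left(1 + 115\right)}{6 \left(-2626\right)} = \frac{\left(-258\right) 116}{-15756} = \left(-29928\right) \left(- \frac{1}{15756}\right) = \frac{2494}{1313}$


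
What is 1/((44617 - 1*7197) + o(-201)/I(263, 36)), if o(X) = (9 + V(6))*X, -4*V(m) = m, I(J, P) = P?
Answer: 8/299025 ≈ 2.6754e-5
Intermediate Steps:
V(m) = -m/4
o(X) = 15*X/2 (o(X) = (9 - 1/4*6)*X = (9 - 3/2)*X = 15*X/2)
1/((44617 - 1*7197) + o(-201)/I(263, 36)) = 1/((44617 - 1*7197) + ((15/2)*(-201))/36) = 1/((44617 - 7197) - 3015/2*1/36) = 1/(37420 - 335/8) = 1/(299025/8) = 8/299025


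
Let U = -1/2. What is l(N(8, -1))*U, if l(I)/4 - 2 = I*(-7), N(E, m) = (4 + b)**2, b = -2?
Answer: 52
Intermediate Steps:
N(E, m) = 4 (N(E, m) = (4 - 2)**2 = 2**2 = 4)
U = -1/2 (U = -1*1/2 = -1/2 ≈ -0.50000)
l(I) = 8 - 28*I (l(I) = 8 + 4*(I*(-7)) = 8 + 4*(-7*I) = 8 - 28*I)
l(N(8, -1))*U = (8 - 28*4)*(-1/2) = (8 - 112)*(-1/2) = -104*(-1/2) = 52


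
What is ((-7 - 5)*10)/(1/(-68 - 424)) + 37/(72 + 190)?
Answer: 15468517/262 ≈ 59040.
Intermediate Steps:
((-7 - 5)*10)/(1/(-68 - 424)) + 37/(72 + 190) = (-12*10)/(1/(-492)) + 37/262 = -120/(-1/492) + 37*(1/262) = -120*(-492) + 37/262 = 59040 + 37/262 = 15468517/262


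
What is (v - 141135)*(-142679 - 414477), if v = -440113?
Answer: 323845810688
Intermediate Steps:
(v - 141135)*(-142679 - 414477) = (-440113 - 141135)*(-142679 - 414477) = -581248*(-557156) = 323845810688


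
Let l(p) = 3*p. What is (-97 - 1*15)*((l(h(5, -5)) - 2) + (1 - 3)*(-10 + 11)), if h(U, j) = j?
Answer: 2128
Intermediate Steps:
(-97 - 1*15)*((l(h(5, -5)) - 2) + (1 - 3)*(-10 + 11)) = (-97 - 1*15)*((3*(-5) - 2) + (1 - 3)*(-10 + 11)) = (-97 - 15)*((-15 - 2) - 2*1) = -112*(-17 - 2) = -112*(-19) = 2128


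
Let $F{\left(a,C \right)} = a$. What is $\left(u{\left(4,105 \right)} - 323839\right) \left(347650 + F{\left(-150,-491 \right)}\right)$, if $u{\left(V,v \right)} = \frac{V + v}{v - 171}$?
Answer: $- \frac{3713642671250}{33} \approx -1.1253 \cdot 10^{11}$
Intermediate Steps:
$u{\left(V,v \right)} = \frac{V + v}{-171 + v}$
$\left(u{\left(4,105 \right)} - 323839\right) \left(347650 + F{\left(-150,-491 \right)}\right) = \left(\frac{4 + 105}{-171 + 105} - 323839\right) \left(347650 - 150\right) = \left(\frac{1}{-66} \cdot 109 - 323839\right) 347500 = \left(\left(- \frac{1}{66}\right) 109 - 323839\right) 347500 = \left(- \frac{109}{66} - 323839\right) 347500 = \left(- \frac{21373483}{66}\right) 347500 = - \frac{3713642671250}{33}$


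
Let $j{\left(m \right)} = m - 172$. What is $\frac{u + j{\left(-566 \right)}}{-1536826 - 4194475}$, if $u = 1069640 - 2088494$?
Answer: $\frac{1019592}{5731301} \approx 0.1779$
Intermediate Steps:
$u = -1018854$
$j{\left(m \right)} = -172 + m$
$\frac{u + j{\left(-566 \right)}}{-1536826 - 4194475} = \frac{-1018854 - 738}{-1536826 - 4194475} = \frac{-1018854 - 738}{-5731301} = \left(-1019592\right) \left(- \frac{1}{5731301}\right) = \frac{1019592}{5731301}$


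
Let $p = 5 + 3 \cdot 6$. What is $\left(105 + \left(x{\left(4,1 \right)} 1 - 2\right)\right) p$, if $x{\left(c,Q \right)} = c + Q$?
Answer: $2484$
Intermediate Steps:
$x{\left(c,Q \right)} = Q + c$
$p = 23$ ($p = 5 + 18 = 23$)
$\left(105 + \left(x{\left(4,1 \right)} 1 - 2\right)\right) p = \left(105 - \left(2 - \left(1 + 4\right) 1\right)\right) 23 = \left(105 + \left(5 \cdot 1 - 2\right)\right) 23 = \left(105 + \left(5 - 2\right)\right) 23 = \left(105 + 3\right) 23 = 108 \cdot 23 = 2484$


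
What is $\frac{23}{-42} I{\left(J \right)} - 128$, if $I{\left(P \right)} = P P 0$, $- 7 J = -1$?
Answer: $-128$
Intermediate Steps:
$J = \frac{1}{7}$ ($J = \left(- \frac{1}{7}\right) \left(-1\right) = \frac{1}{7} \approx 0.14286$)
$I{\left(P \right)} = 0$ ($I{\left(P \right)} = P^{2} \cdot 0 = 0$)
$\frac{23}{-42} I{\left(J \right)} - 128 = \frac{23}{-42} \cdot 0 - 128 = 23 \left(- \frac{1}{42}\right) 0 - 128 = \left(- \frac{23}{42}\right) 0 - 128 = 0 - 128 = -128$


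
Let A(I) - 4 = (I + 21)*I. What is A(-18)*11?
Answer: -550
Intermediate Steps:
A(I) = 4 + I*(21 + I) (A(I) = 4 + (I + 21)*I = 4 + (21 + I)*I = 4 + I*(21 + I))
A(-18)*11 = (4 + (-18)² + 21*(-18))*11 = (4 + 324 - 378)*11 = -50*11 = -550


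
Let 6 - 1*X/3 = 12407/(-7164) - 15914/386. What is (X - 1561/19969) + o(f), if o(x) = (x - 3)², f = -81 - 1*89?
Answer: 276799407259019/9203392596 ≈ 30076.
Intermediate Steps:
f = -170 (f = -81 - 89 = -170)
o(x) = (-3 + x)²
X = 67694411/460884 (X = 18 - 3*(12407/(-7164) - 15914/386) = 18 - 3*(12407*(-1/7164) - 15914*1/386) = 18 - 3*(-12407/7164 - 7957/193) = 18 - 3*(-59398499/1382652) = 18 + 59398499/460884 = 67694411/460884 ≈ 146.88)
(X - 1561/19969) + o(f) = (67694411/460884 - 1561/19969) + (-3 - 170)² = (67694411/460884 - 1561*1/19969) + (-173)² = (67694411/460884 - 1561/19969) + 29929 = 1351070253335/9203392596 + 29929 = 276799407259019/9203392596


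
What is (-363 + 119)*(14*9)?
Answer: -30744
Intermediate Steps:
(-363 + 119)*(14*9) = -244*126 = -30744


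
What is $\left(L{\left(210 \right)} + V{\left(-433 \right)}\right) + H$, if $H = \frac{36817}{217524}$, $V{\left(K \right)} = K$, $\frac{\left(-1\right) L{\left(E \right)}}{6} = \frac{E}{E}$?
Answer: $- \frac{95456219}{217524} \approx -438.83$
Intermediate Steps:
$L{\left(E \right)} = -6$ ($L{\left(E \right)} = - 6 \frac{E}{E} = \left(-6\right) 1 = -6$)
$H = \frac{36817}{217524}$ ($H = 36817 \cdot \frac{1}{217524} = \frac{36817}{217524} \approx 0.16925$)
$\left(L{\left(210 \right)} + V{\left(-433 \right)}\right) + H = \left(-6 - 433\right) + \frac{36817}{217524} = -439 + \frac{36817}{217524} = - \frac{95456219}{217524}$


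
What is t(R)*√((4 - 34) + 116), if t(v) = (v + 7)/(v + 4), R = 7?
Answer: 14*√86/11 ≈ 11.803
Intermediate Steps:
t(v) = (7 + v)/(4 + v)
t(R)*√((4 - 34) + 116) = ((7 + 7)/(4 + 7))*√((4 - 34) + 116) = (14/11)*√(-30 + 116) = ((1/11)*14)*√86 = 14*√86/11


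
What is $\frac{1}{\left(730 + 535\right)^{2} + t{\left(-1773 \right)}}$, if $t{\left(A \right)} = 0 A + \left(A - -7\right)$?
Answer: $\frac{1}{1598459} \approx 6.256 \cdot 10^{-7}$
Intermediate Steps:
$t{\left(A \right)} = 7 + A$ ($t{\left(A \right)} = 0 + \left(A + 7\right) = 0 + \left(7 + A\right) = 7 + A$)
$\frac{1}{\left(730 + 535\right)^{2} + t{\left(-1773 \right)}} = \frac{1}{\left(730 + 535\right)^{2} + \left(7 - 1773\right)} = \frac{1}{1265^{2} - 1766} = \frac{1}{1600225 - 1766} = \frac{1}{1598459}$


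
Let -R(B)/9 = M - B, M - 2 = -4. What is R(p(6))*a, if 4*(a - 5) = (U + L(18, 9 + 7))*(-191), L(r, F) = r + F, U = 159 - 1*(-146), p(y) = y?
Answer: -1165122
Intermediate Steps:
M = -2 (M = 2 - 4 = -2)
U = 305 (U = 159 + 146 = 305)
L(r, F) = F + r
a = -64729/4 (a = 5 + ((305 + ((9 + 7) + 18))*(-191))/4 = 5 + ((305 + (16 + 18))*(-191))/4 = 5 + ((305 + 34)*(-191))/4 = 5 + (339*(-191))/4 = 5 + (¼)*(-64749) = 5 - 64749/4 = -64729/4 ≈ -16182.)
R(B) = 18 + 9*B (R(B) = -9*(-2 - B) = 18 + 9*B)
R(p(6))*a = (18 + 9*6)*(-64729/4) = (18 + 54)*(-64729/4) = 72*(-64729/4) = -1165122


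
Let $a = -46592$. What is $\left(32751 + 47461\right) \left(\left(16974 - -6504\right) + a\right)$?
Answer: $-1854020168$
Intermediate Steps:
$\left(32751 + 47461\right) \left(\left(16974 - -6504\right) + a\right) = \left(32751 + 47461\right) \left(\left(16974 - -6504\right) - 46592\right) = 80212 \left(\left(16974 + 6504\right) - 46592\right) = 80212 \left(23478 - 46592\right) = 80212 \left(-23114\right) = -1854020168$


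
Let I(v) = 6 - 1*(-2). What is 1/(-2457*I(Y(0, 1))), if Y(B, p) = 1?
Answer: -1/19656 ≈ -5.0875e-5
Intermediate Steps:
I(v) = 8 (I(v) = 6 + 2 = 8)
1/(-2457*I(Y(0, 1))) = 1/(-2457*8) = 1/(-19656) = -1/19656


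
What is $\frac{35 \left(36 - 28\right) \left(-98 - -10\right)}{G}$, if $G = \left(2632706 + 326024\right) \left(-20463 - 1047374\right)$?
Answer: $\frac{2464}{315944136701} \approx 7.7988 \cdot 10^{-9}$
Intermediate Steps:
$G = -3159441367010$ ($G = 2958730 \left(-1067837\right) = -3159441367010$)
$\frac{35 \left(36 - 28\right) \left(-98 - -10\right)}{G} = \frac{35 \left(36 - 28\right) \left(-98 - -10\right)}{-3159441367010} = 35 \cdot 8 \left(-98 + 10\right) \left(- \frac{1}{3159441367010}\right) = 280 \left(-88\right) \left(- \frac{1}{3159441367010}\right) = \left(-24640\right) \left(- \frac{1}{3159441367010}\right) = \frac{2464}{315944136701}$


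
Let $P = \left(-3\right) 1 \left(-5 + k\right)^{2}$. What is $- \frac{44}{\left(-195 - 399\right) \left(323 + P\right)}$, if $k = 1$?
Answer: $\frac{2}{7425} \approx 0.00026936$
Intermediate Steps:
$P = -48$ ($P = \left(-3\right) 1 \left(-5 + 1\right)^{2} = - 3 \left(-4\right)^{2} = \left(-3\right) 16 = -48$)
$- \frac{44}{\left(-195 - 399\right) \left(323 + P\right)} = - \frac{44}{\left(-195 - 399\right) \left(323 - 48\right)} = - \frac{44}{\left(-594\right) 275} = - \frac{44}{-163350} = \left(-44\right) \left(- \frac{1}{163350}\right) = \frac{2}{7425}$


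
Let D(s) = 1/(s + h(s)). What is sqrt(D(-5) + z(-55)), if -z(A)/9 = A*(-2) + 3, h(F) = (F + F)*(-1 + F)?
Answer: I*sqrt(3076370)/55 ≈ 31.89*I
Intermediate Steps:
h(F) = 2*F*(-1 + F) (h(F) = (2*F)*(-1 + F) = 2*F*(-1 + F))
z(A) = -27 + 18*A (z(A) = -9*(A*(-2) + 3) = -9*(-2*A + 3) = -9*(3 - 2*A) = -27 + 18*A)
D(s) = 1/(s + 2*s*(-1 + s))
sqrt(D(-5) + z(-55)) = sqrt(1/((-5)*(-1 + 2*(-5))) + (-27 + 18*(-55))) = sqrt(-1/(5*(-1 - 10)) + (-27 - 990)) = sqrt(-1/5/(-11) - 1017) = sqrt(-1/5*(-1/11) - 1017) = sqrt(1/55 - 1017) = sqrt(-55934/55) = I*sqrt(3076370)/55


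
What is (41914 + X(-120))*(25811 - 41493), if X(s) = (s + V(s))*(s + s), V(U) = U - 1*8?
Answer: -1590687988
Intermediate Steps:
V(U) = -8 + U (V(U) = U - 8 = -8 + U)
X(s) = 2*s*(-8 + 2*s) (X(s) = (s + (-8 + s))*(s + s) = (-8 + 2*s)*(2*s) = 2*s*(-8 + 2*s))
(41914 + X(-120))*(25811 - 41493) = (41914 + 4*(-120)*(-4 - 120))*(25811 - 41493) = (41914 + 4*(-120)*(-124))*(-15682) = (41914 + 59520)*(-15682) = 101434*(-15682) = -1590687988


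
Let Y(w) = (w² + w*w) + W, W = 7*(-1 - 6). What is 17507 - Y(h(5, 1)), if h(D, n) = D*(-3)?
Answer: 17106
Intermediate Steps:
h(D, n) = -3*D
W = -49 (W = 7*(-7) = -49)
Y(w) = -49 + 2*w² (Y(w) = (w² + w*w) - 49 = (w² + w²) - 49 = 2*w² - 49 = -49 + 2*w²)
17507 - Y(h(5, 1)) = 17507 - (-49 + 2*(-3*5)²) = 17507 - (-49 + 2*(-15)²) = 17507 - (-49 + 2*225) = 17507 - (-49 + 450) = 17507 - 1*401 = 17507 - 401 = 17106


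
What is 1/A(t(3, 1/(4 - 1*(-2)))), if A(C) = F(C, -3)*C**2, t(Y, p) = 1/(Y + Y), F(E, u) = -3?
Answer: -12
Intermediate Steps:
t(Y, p) = 1/(2*Y)
A(C) = -3*C**2
1/A(t(3, 1/(4 - 1*(-2)))) = 1/(-3*((1/2)/3)**2) = 1/(-3*((1/2)*(1/3))**2) = 1/(-3*(1/6)**2) = 1/(-3*1/36) = 1/(-1/12) = -12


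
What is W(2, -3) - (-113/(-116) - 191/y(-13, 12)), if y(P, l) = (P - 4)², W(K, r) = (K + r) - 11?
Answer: -412789/33524 ≈ -12.313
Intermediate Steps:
W(K, r) = -11 + K + r
y(P, l) = (-4 + P)²
W(2, -3) - (-113/(-116) - 191/y(-13, 12)) = (-11 + 2 - 3) - (-113/(-116) - 191/(-4 - 13)²) = -12 - (-113*(-1/116) - 191/((-17)²)) = -12 - (113/116 - 191/289) = -12 - 1*10501/33524 = -12 - 10501/33524 = -412789/33524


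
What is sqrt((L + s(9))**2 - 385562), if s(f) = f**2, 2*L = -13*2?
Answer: I*sqrt(380938) ≈ 617.2*I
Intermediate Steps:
L = -13 (L = (-13*2)/2 = (1/2)*(-26) = -13)
sqrt((L + s(9))**2 - 385562) = sqrt((-13 + 9**2)**2 - 385562) = sqrt((-13 + 81)**2 - 385562) = sqrt(68**2 - 385562) = sqrt(4624 - 385562) = sqrt(-380938) = I*sqrt(380938)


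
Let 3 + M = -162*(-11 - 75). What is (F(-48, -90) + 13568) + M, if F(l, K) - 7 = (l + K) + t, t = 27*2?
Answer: 27420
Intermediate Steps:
M = 13929 (M = -3 - 162*(-11 - 75) = -3 - 162*(-86) = -3 + 13932 = 13929)
t = 54
F(l, K) = 61 + K + l (F(l, K) = 7 + ((l + K) + 54) = 7 + ((K + l) + 54) = 7 + (54 + K + l) = 61 + K + l)
(F(-48, -90) + 13568) + M = ((61 - 90 - 48) + 13568) + 13929 = (-77 + 13568) + 13929 = 13491 + 13929 = 27420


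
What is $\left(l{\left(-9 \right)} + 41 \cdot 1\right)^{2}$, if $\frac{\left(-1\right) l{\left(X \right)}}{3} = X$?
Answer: $4624$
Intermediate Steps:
$l{\left(X \right)} = - 3 X$
$\left(l{\left(-9 \right)} + 41 \cdot 1\right)^{2} = \left(\left(-3\right) \left(-9\right) + 41 \cdot 1\right)^{2} = \left(27 + 41\right)^{2} = 68^{2} = 4624$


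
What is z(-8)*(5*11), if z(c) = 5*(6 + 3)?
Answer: 2475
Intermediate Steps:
z(c) = 45 (z(c) = 5*9 = 45)
z(-8)*(5*11) = 45*(5*11) = 45*55 = 2475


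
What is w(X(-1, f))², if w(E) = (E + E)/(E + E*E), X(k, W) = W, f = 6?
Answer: 4/49 ≈ 0.081633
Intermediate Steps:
w(E) = 2*E/(E + E²) (w(E) = (2*E)/(E + E²) = 2*E/(E + E²))
w(X(-1, f))² = (2/(1 + 6))² = (2/7)² = 4/49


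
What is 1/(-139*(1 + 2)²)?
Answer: -1/1251 ≈ -0.00079936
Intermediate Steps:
1/(-139*(1 + 2)²) = 1/(-139*3²) = 1/(-139*9) = 1/(-1251) = -1/1251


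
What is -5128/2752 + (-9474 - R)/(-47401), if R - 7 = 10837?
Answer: -23394649/16305944 ≈ -1.4347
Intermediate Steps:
R = 10844 (R = 7 + 10837 = 10844)
-5128/2752 + (-9474 - R)/(-47401) = -5128/2752 + (-9474 - 1*10844)/(-47401) = -5128*1/2752 + (-9474 - 10844)*(-1/47401) = -641/344 - 20318*(-1/47401) = -641/344 + 20318/47401 = -23394649/16305944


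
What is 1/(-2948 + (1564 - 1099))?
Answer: -1/2483 ≈ -0.00040274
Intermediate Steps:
1/(-2948 + (1564 - 1099)) = 1/(-2948 + 465) = 1/(-2483) = -1/2483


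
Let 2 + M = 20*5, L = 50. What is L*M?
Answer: 4900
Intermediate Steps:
M = 98 (M = -2 + 20*5 = -2 + 100 = 98)
L*M = 50*98 = 4900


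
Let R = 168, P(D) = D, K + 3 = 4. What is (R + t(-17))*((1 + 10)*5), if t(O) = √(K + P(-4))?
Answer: 9240 + 55*I*√3 ≈ 9240.0 + 95.263*I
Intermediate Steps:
K = 1 (K = -3 + 4 = 1)
t(O) = I*√3 (t(O) = √(1 - 4) = √(-3) = I*√3)
(R + t(-17))*((1 + 10)*5) = (168 + I*√3)*((1 + 10)*5) = (168 + I*√3)*(11*5) = (168 + I*√3)*55 = 9240 + 55*I*√3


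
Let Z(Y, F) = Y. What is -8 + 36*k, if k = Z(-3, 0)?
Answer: -116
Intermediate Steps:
k = -3
-8 + 36*k = -8 + 36*(-3) = -8 - 108 = -116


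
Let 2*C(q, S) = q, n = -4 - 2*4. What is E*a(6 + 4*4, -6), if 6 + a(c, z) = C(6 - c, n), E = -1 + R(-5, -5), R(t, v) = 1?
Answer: 0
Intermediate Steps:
n = -12 (n = -4 - 8 = -12)
C(q, S) = q/2
E = 0 (E = -1 + 1 = 0)
a(c, z) = -3 - c/2 (a(c, z) = -6 + (6 - c)/2 = -6 + (3 - c/2) = -3 - c/2)
E*a(6 + 4*4, -6) = 0*(-3 - (6 + 4*4)/2) = 0*(-3 - (6 + 16)/2) = 0*(-3 - ½*22) = 0*(-3 - 11) = 0*(-14) = 0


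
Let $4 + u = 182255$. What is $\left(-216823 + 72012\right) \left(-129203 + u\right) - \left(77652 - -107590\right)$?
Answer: $-7682119170$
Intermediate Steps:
$u = 182251$ ($u = -4 + 182255 = 182251$)
$\left(-216823 + 72012\right) \left(-129203 + u\right) - \left(77652 - -107590\right) = \left(-216823 + 72012\right) \left(-129203 + 182251\right) - \left(77652 - -107590\right) = \left(-144811\right) 53048 - \left(77652 + 107590\right) = -7681933928 - 185242 = -7682119170$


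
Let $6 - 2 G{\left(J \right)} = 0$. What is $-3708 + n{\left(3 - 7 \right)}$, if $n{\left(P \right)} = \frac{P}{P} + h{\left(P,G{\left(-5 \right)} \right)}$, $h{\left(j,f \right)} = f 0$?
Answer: $-3707$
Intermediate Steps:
$G{\left(J \right)} = 3$ ($G{\left(J \right)} = 3 - 0 = 3 + 0 = 3$)
$h{\left(j,f \right)} = 0$
$n{\left(P \right)} = 1$ ($n{\left(P \right)} = \frac{P}{P} + 0 = 1 + 0 = 1$)
$-3708 + n{\left(3 - 7 \right)} = -3708 + 1 = -3707$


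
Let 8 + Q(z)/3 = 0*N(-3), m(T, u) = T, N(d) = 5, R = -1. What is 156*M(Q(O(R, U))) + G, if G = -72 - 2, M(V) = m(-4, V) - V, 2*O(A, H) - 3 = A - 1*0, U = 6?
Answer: 3046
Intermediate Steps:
O(A, H) = 3/2 + A/2 (O(A, H) = 3/2 + (A - 1*0)/2 = 3/2 + (A + 0)/2 = 3/2 + A/2)
Q(z) = -24 (Q(z) = -24 + 3*(0*5) = -24 + 3*0 = -24 + 0 = -24)
M(V) = -4 - V
G = -74
156*M(Q(O(R, U))) + G = 156*(-4 - 1*(-24)) - 74 = 156*(-4 + 24) - 74 = 156*20 - 74 = 3120 - 74 = 3046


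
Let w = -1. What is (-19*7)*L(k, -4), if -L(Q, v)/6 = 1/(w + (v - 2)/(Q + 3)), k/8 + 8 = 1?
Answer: -42294/47 ≈ -899.87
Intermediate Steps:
k = -56 (k = -64 + 8*1 = -64 + 8 = -56)
L(Q, v) = -6/(-1 + (-2 + v)/(3 + Q)) (L(Q, v) = -6/(-1 + (v - 2)/(Q + 3)) = -6/(-1 + (-2 + v)/(3 + Q)))
(-19*7)*L(k, -4) = (-19*7)*(6*(-3 - 1*(-56))/(-5 - 4 - 1*(-56))) = -798*(-3 + 56)/(-5 - 4 + 56) = -798*53/47 = -133*318/47 = -42294/47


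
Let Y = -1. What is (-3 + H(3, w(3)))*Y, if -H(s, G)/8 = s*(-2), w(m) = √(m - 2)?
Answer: -45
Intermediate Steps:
w(m) = √(-2 + m)
H(s, G) = 16*s (H(s, G) = -8*s*(-2) = -(-16)*s = 16*s)
(-3 + H(3, w(3)))*Y = (-3 + 16*3)*(-1) = (-3 + 48)*(-1) = 45*(-1) = -45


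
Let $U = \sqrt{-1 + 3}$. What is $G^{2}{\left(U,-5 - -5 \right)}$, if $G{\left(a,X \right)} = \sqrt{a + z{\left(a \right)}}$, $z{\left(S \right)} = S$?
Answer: $2 \sqrt{2} \approx 2.8284$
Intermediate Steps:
$U = \sqrt{2} \approx 1.4142$
$G{\left(a,X \right)} = \sqrt{2} \sqrt{a}$ ($G{\left(a,X \right)} = \sqrt{a + a} = \sqrt{2 a} = \sqrt{2} \sqrt{a}$)
$G^{2}{\left(U,-5 - -5 \right)} = \left(\sqrt{2} \sqrt{\sqrt{2}}\right)^{2} = \left(\sqrt{2} \sqrt[4]{2}\right)^{2} = \left(2^{\frac{3}{4}}\right)^{2} = 2 \sqrt{2}$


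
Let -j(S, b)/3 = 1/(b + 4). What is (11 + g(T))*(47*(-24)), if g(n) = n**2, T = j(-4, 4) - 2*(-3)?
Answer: -384789/8 ≈ -48099.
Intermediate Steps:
j(S, b) = -3/(4 + b) (j(S, b) = -3/(b + 4) = -3/(4 + b))
T = 45/8 (T = -3/(4 + 4) - 2*(-3) = -3/8 + 6 = 45/8 ≈ 5.6250)
(11 + g(T))*(47*(-24)) = (11 + (45/8)**2)*(47*(-24)) = (11 + 2025/64)*(-1128) = (2729/64)*(-1128) = -384789/8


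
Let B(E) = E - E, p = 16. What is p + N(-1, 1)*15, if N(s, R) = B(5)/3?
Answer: 16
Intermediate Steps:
B(E) = 0
N(s, R) = 0 (N(s, R) = 0/3 = 0*(⅓) = 0)
p + N(-1, 1)*15 = 16 + 0*15 = 16 + 0 = 16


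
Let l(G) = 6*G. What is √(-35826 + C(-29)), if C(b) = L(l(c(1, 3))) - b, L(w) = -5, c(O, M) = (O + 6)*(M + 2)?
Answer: 9*I*√442 ≈ 189.21*I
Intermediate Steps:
c(O, M) = (2 + M)*(6 + O) (c(O, M) = (6 + O)*(2 + M) = (2 + M)*(6 + O))
C(b) = -5 - b
√(-35826 + C(-29)) = √(-35826 + (-5 - 1*(-29))) = √(-35826 + (-5 + 29)) = √(-35826 + 24) = √(-35802) = 9*I*√442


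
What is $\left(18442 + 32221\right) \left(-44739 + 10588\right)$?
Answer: $-1730192113$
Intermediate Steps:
$\left(18442 + 32221\right) \left(-44739 + 10588\right) = 50663 \left(-34151\right) = -1730192113$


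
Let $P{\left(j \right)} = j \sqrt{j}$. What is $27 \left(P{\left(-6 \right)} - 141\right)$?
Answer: $-3807 - 162 i \sqrt{6} \approx -3807.0 - 396.82 i$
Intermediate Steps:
$P{\left(j \right)} = j^{\frac{3}{2}}$
$27 \left(P{\left(-6 \right)} - 141\right) = 27 \left(\left(-6\right)^{\frac{3}{2}} - 141\right) = 27 \left(- 6 i \sqrt{6} - 141\right) = 27 \left(-141 - 6 i \sqrt{6}\right) = -3807 - 162 i \sqrt{6}$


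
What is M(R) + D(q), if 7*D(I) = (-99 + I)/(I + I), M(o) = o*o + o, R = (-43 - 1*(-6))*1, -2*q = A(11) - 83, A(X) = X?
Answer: 10655/8 ≈ 1331.9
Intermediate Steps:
q = 36 (q = -(11 - 83)/2 = -½*(-72) = 36)
R = -37 (R = (-43 + 6)*1 = -37*1 = -37)
M(o) = o + o² (M(o) = o² + o = o + o²)
D(I) = (-99 + I)/(14*I) (D(I) = ((-99 + I)/(I + I))/7 = ((-99 + I)/((2*I)))/7 = ((-99 + I)*(1/(2*I)))/7 = ((-99 + I)/(2*I))/7 = (-99 + I)/(14*I))
M(R) + D(q) = -37*(1 - 37) + (1/14)*(-99 + 36)/36 = -37*(-36) + (1/14)*(1/36)*(-63) = 1332 - ⅛ = 10655/8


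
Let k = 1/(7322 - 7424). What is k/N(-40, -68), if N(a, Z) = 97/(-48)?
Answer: 8/1649 ≈ 0.0048514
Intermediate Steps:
N(a, Z) = -97/48 (N(a, Z) = 97*(-1/48) = -97/48)
k = -1/102 (k = 1/(-102) = -1/102 ≈ -0.0098039)
k/N(-40, -68) = -1/(102*(-97/48)) = -1/102*(-48/97) = 8/1649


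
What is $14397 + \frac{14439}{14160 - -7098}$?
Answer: $\frac{102021955}{7086} \approx 14398.0$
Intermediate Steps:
$14397 + \frac{14439}{14160 - -7098} = 14397 + \frac{14439}{14160 + 7098} = 14397 + \frac{14439}{21258} = 14397 + 14439 \cdot \frac{1}{21258} = 14397 + \frac{4813}{7086} = \frac{102021955}{7086}$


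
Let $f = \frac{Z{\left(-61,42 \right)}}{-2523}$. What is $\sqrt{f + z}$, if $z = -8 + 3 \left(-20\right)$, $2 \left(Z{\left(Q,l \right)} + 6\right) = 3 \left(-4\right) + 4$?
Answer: $\frac{i \sqrt{514662}}{87} \approx 8.246 i$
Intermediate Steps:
$Z{\left(Q,l \right)} = -10$ ($Z{\left(Q,l \right)} = -6 + \frac{3 \left(-4\right) + 4}{2} = -6 + \frac{-12 + 4}{2} = -6 + \frac{1}{2} \left(-8\right) = -6 - 4 = -10$)
$z = -68$ ($z = -8 - 60 = -68$)
$f = \frac{10}{2523}$ ($f = - \frac{10}{-2523} = \left(-10\right) \left(- \frac{1}{2523}\right) = \frac{10}{2523} \approx 0.0039635$)
$\sqrt{f + z} = \sqrt{\frac{10}{2523} - 68} = \sqrt{- \frac{171554}{2523}} = \frac{i \sqrt{514662}}{87}$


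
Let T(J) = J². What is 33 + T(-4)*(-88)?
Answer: -1375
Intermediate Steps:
33 + T(-4)*(-88) = 33 + (-4)²*(-88) = 33 + 16*(-88) = 33 - 1408 = -1375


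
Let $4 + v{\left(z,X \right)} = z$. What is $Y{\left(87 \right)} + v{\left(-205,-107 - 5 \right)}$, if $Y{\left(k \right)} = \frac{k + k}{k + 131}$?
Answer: $- \frac{22694}{109} \approx -208.2$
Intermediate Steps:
$Y{\left(k \right)} = \frac{2 k}{131 + k}$
$v{\left(z,X \right)} = -4 + z$
$Y{\left(87 \right)} + v{\left(-205,-107 - 5 \right)} = 2 \cdot 87 \frac{1}{131 + 87} - 209 = 2 \cdot 87 \cdot \frac{1}{218} - 209 = \frac{87}{109} - 209 = - \frac{22694}{109}$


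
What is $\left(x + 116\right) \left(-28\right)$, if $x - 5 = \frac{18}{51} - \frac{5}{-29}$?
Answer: $- \frac{1677536}{493} \approx -3402.7$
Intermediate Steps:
$x = \frac{2724}{493}$ ($x = 5 + \left(\frac{18}{51} - \frac{5}{-29}\right) = 5 + \left(18 \cdot \frac{1}{51} - - \frac{5}{29}\right) = 5 + \left(\frac{6}{17} + \frac{5}{29}\right) = 5 + \frac{259}{493} = \frac{2724}{493} \approx 5.5254$)
$\left(x + 116\right) \left(-28\right) = \left(\frac{2724}{493} + 116\right) \left(-28\right) = \frac{59912}{493} \left(-28\right) = - \frac{1677536}{493}$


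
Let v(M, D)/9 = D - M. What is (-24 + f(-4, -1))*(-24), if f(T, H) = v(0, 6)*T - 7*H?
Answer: 5592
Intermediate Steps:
v(M, D) = -9*M + 9*D (v(M, D) = 9*(D - M) = -9*M + 9*D)
f(T, H) = -7*H + 54*T (f(T, H) = (-9*0 + 9*6)*T - 7*H = (0 + 54)*T - 7*H = 54*T - 7*H = -7*H + 54*T)
(-24 + f(-4, -1))*(-24) = (-24 + (-7*(-1) + 54*(-4)))*(-24) = (-24 + (7 - 216))*(-24) = (-24 - 209)*(-24) = -233*(-24) = 5592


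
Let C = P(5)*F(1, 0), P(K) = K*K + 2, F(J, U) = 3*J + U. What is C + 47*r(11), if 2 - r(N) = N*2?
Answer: -859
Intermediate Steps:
F(J, U) = U + 3*J
r(N) = 2 - 2*N (r(N) = 2 - N*2 = 2 - 2*N)
P(K) = 2 + K² (P(K) = K² + 2 = 2 + K²)
C = 81 (C = (2 + 5²)*(0 + 3*1) = (2 + 25)*(0 + 3) = 27*3 = 81)
C + 47*r(11) = 81 + 47*(2 - 2*11) = 81 + 47*(2 - 22) = 81 + 47*(-20) = 81 - 940 = -859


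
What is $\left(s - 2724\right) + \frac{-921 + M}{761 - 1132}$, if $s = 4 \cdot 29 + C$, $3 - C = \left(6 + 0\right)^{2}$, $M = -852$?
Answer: $- \frac{978038}{371} \approx -2636.2$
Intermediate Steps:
$C = -33$ ($C = 3 - \left(6 + 0\right)^{2} = 3 - 6^{2} = 3 - 36 = -33$)
$s = 83$ ($s = 4 \cdot 29 - 33 = 116 - 33 = 83$)
$\left(s - 2724\right) + \frac{-921 + M}{761 - 1132} = \left(83 - 2724\right) + \frac{-921 - 852}{761 - 1132} = -2641 - \frac{1773}{-371} = -2641 - - \frac{1773}{371} = -2641 + \frac{1773}{371} = - \frac{978038}{371}$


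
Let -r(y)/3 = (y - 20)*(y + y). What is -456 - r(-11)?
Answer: 1590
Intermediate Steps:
r(y) = -6*y*(-20 + y) (r(y) = -3*(y - 20)*(y + y) = -3*(-20 + y)*2*y = -6*y*(-20 + y))
-456 - r(-11) = -456 - 6*(-11)*(20 - 1*(-11)) = -456 - 6*(-11)*(20 + 11) = -456 - 6*(-11)*31 = -456 - 1*(-2046) = -456 + 2046 = 1590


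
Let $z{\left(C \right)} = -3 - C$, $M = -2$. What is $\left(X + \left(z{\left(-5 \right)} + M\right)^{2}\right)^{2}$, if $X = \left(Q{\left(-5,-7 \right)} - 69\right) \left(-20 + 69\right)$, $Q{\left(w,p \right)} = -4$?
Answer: $12794929$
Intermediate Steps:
$X = -3577$ ($X = \left(-4 - 69\right) \left(-20 + 69\right) = \left(-73\right) 49 = -3577$)
$\left(X + \left(z{\left(-5 \right)} + M\right)^{2}\right)^{2} = \left(-3577 + \left(\left(-3 - -5\right) - 2\right)^{2}\right)^{2} = \left(-3577 + \left(\left(-3 + 5\right) - 2\right)^{2}\right)^{2} = \left(-3577 + \left(2 - 2\right)^{2}\right)^{2} = \left(-3577 + 0^{2}\right)^{2} = \left(-3577 + 0\right)^{2} = \left(-3577\right)^{2} = 12794929$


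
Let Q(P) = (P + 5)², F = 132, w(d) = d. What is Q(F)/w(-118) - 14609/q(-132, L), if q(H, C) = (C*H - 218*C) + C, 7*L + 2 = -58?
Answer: -202544947/1235460 ≈ -163.94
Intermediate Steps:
L = -60/7 (L = -2/7 + (⅐)*(-58) = -2/7 - 58/7 = -60/7 ≈ -8.5714)
q(H, C) = -217*C + C*H (q(H, C) = (-218*C + C*H) + C = -217*C + C*H)
Q(P) = (5 + P)²
Q(F)/w(-118) - 14609/q(-132, L) = (5 + 132)²/(-118) - 14609*(-7/(60*(-217 - 132))) = 137²*(-1/118) - 14609/((-60/7*(-349))) = 18769*(-1/118) - 14609/20940/7 = -18769/118 - 14609*7/20940 = -18769/118 - 102263/20940 = -202544947/1235460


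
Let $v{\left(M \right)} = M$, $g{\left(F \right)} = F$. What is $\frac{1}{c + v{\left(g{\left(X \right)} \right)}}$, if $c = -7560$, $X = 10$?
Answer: $- \frac{1}{7550} \approx -0.00013245$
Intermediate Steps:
$\frac{1}{c + v{\left(g{\left(X \right)} \right)}} = \frac{1}{-7560 + 10} = \frac{1}{-7550} = - \frac{1}{7550}$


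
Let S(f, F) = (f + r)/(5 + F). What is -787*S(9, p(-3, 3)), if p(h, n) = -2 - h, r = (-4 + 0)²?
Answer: -19675/6 ≈ -3279.2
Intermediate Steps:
r = 16 (r = (-4)² = 16)
S(f, F) = (16 + f)/(5 + F) (S(f, F) = (f + 16)/(5 + F) = (16 + f)/(5 + F))
-787*S(9, p(-3, 3)) = -787*(16 + 9)/(5 + (-2 - 1*(-3))) = -787*25/(5 + (-2 + 3)) = -787*25/(5 + 1) = -787*25/6 = -19675/6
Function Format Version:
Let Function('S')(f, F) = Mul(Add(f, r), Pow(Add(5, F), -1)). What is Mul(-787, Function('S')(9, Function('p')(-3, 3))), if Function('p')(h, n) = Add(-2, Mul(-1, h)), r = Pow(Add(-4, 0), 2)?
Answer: Rational(-19675, 6) ≈ -3279.2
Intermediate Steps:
r = 16 (r = Pow(-4, 2) = 16)
Function('S')(f, F) = Mul(Pow(Add(5, F), -1), Add(16, f)) (Function('S')(f, F) = Mul(Add(f, 16), Pow(Add(5, F), -1)) = Mul(Add(16, f), Pow(Add(5, F), -1)) = Mul(Pow(Add(5, F), -1), Add(16, f)))
Mul(-787, Function('S')(9, Function('p')(-3, 3))) = Mul(-787, Mul(Pow(Add(5, Add(-2, Mul(-1, -3))), -1), Add(16, 9))) = Mul(-787, Mul(Pow(Add(5, Add(-2, 3)), -1), 25)) = Mul(-787, Mul(Pow(Add(5, 1), -1), 25)) = Mul(-787, Mul(Pow(6, -1), 25)) = Mul(-787, Mul(Rational(1, 6), 25)) = Mul(-787, Rational(25, 6)) = Rational(-19675, 6)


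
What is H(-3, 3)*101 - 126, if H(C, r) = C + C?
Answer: -732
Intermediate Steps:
H(C, r) = 2*C
H(-3, 3)*101 - 126 = (2*(-3))*101 - 126 = -6*101 - 126 = -606 - 126 = -732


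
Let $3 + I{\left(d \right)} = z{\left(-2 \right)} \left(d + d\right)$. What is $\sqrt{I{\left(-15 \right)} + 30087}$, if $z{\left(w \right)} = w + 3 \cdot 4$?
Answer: $2 \sqrt{7446} \approx 172.58$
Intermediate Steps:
$z{\left(w \right)} = 12 + w$ ($z{\left(w \right)} = w + 12 = 12 + w$)
$I{\left(d \right)} = -3 + 20 d$ ($I{\left(d \right)} = -3 + \left(12 - 2\right) \left(d + d\right) = -3 + 10 \cdot 2 d = -3 + 20 d$)
$\sqrt{I{\left(-15 \right)} + 30087} = \sqrt{\left(-3 + 20 \left(-15\right)\right) + 30087} = \sqrt{\left(-3 - 300\right) + 30087} = \sqrt{-303 + 30087} = \sqrt{29784} = 2 \sqrt{7446}$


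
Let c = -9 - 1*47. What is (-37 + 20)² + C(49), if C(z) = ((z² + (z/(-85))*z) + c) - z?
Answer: 217324/85 ≈ 2556.8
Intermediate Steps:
c = -56 (c = -9 - 47 = -56)
C(z) = -56 - z + 84*z²/85 (C(z) = ((z² + (z/(-85))*z) - 56) - z = ((z² + (z*(-1/85))*z) - 56) - z = ((z² + (-z/85)*z) - 56) - z = ((z² - z²/85) - 56) - z = (84*z²/85 - 56) - z = (-56 + 84*z²/85) - z = -56 - z + 84*z²/85)
(-37 + 20)² + C(49) = (-37 + 20)² + (-56 - 1*49 + (84/85)*49²) = (-17)² + (-56 - 49 + (84/85)*2401) = 289 + (-56 - 49 + 201684/85) = 289 + 192759/85 = 217324/85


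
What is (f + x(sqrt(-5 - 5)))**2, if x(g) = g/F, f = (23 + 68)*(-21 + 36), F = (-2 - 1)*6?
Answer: (24570 - I*sqrt(10))**2/324 ≈ 1.8632e+6 - 479.61*I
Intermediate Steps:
F = -18 (F = -3*6 = -18)
f = 1365 (f = 91*15 = 1365)
x(g) = -g/18 (x(g) = g/(-18) = g*(-1/18) = -g/18)
(f + x(sqrt(-5 - 5)))**2 = (1365 - sqrt(-5 - 5)/18)**2 = (1365 - I*sqrt(10)/18)**2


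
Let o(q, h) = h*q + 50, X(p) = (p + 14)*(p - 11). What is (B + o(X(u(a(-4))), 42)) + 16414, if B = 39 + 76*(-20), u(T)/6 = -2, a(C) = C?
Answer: 13051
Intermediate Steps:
u(T) = -12 (u(T) = 6*(-2) = -12)
B = -1481 (B = 39 - 1520 = -1481)
X(p) = (-11 + p)*(14 + p) (X(p) = (14 + p)*(-11 + p) = (-11 + p)*(14 + p))
o(q, h) = 50 + h*q
(B + o(X(u(a(-4))), 42)) + 16414 = (-1481 + (50 + 42*(-154 + (-12)**2 + 3*(-12)))) + 16414 = (-1481 + (50 + 42*(-154 + 144 - 36))) + 16414 = (-1481 + (50 + 42*(-46))) + 16414 = (-1481 + (50 - 1932)) + 16414 = (-1481 - 1882) + 16414 = -3363 + 16414 = 13051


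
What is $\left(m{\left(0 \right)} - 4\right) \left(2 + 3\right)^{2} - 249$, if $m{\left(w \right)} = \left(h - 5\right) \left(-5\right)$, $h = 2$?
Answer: $26$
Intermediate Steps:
$m{\left(w \right)} = 15$ ($m{\left(w \right)} = \left(2 - 5\right) \left(-5\right) = \left(-3\right) \left(-5\right) = 15$)
$\left(m{\left(0 \right)} - 4\right) \left(2 + 3\right)^{2} - 249 = \left(15 - 4\right) \left(2 + 3\right)^{2} - 249 = 11 \cdot 5^{2} - 249 = 11 \cdot 25 - 249 = 275 - 249 = 26$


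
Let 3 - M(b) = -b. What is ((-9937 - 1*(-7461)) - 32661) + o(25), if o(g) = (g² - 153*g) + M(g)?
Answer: -38309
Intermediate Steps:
M(b) = 3 + b (M(b) = 3 - (-1)*b = 3 + b)
o(g) = 3 + g² - 152*g (o(g) = (g² - 153*g) + (3 + g) = 3 + g² - 152*g)
((-9937 - 1*(-7461)) - 32661) + o(25) = ((-9937 - 1*(-7461)) - 32661) + (3 + 25² - 152*25) = ((-9937 + 7461) - 32661) + (3 + 625 - 3800) = (-2476 - 32661) - 3172 = -35137 - 3172 = -38309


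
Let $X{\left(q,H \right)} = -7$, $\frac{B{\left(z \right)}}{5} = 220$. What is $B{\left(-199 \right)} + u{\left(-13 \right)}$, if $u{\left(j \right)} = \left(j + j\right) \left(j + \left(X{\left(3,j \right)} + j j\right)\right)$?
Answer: $-2774$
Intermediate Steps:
$B{\left(z \right)} = 1100$ ($B{\left(z \right)} = 5 \cdot 220 = 1100$)
$u{\left(j \right)} = 2 j \left(-7 + j + j^{2}\right)$ ($u{\left(j \right)} = \left(j + j\right) \left(j + \left(-7 + j j\right)\right) = 2 j \left(j + \left(-7 + j^{2}\right)\right) = 2 j \left(-7 + j + j^{2}\right)$)
$B{\left(-199 \right)} + u{\left(-13 \right)} = 1100 + 2 \left(-13\right) \left(-7 - 13 + \left(-13\right)^{2}\right) = 1100 + 2 \left(-13\right) \left(-7 - 13 + 169\right) = 1100 + 2 \left(-13\right) 149 = 1100 - 3874 = -2774$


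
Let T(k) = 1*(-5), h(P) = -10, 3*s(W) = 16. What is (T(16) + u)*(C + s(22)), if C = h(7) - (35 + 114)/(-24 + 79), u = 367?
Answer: -440554/165 ≈ -2670.0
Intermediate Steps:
s(W) = 16/3 (s(W) = (⅓)*16 = 16/3)
T(k) = -5
C = -699/55 (C = -10 - (35 + 114)/(-24 + 79) = -10 - 149/55 = -699/55 ≈ -12.709)
(T(16) + u)*(C + s(22)) = (-5 + 367)*(-699/55 + 16/3) = 362*(-1217/165) = -440554/165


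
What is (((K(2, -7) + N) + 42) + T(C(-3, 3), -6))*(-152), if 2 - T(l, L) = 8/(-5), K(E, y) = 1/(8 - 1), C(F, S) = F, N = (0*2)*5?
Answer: -243352/35 ≈ -6952.9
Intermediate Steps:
N = 0 (N = 0*5 = 0)
K(E, y) = ⅐ (K(E, y) = 1/7 = ⅐)
T(l, L) = 18/5 (T(l, L) = 2 - 8/(-5) = 2 - 8*(-1)/5 = 2 - 1*(-8/5) = 2 + 8/5 = 18/5)
(((K(2, -7) + N) + 42) + T(C(-3, 3), -6))*(-152) = (((⅐ + 0) + 42) + 18/5)*(-152) = ((⅐ + 42) + 18/5)*(-152) = (295/7 + 18/5)*(-152) = (1601/35)*(-152) = -243352/35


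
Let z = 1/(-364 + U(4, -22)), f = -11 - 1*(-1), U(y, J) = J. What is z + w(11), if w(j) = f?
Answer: -3861/386 ≈ -10.003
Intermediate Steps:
f = -10 (f = -11 + 1 = -10)
w(j) = -10
z = -1/386 (z = 1/(-364 - 22) = 1/(-386) = -1/386 ≈ -0.0025907)
z + w(11) = -1/386 - 10 = -3861/386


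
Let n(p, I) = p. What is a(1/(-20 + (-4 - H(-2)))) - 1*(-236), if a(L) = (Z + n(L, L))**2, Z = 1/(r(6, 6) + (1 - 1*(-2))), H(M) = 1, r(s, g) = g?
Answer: 11947756/50625 ≈ 236.01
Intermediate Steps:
Z = 1/9 (Z = 1/(6 + (1 - 1*(-2))) = 1/(6 + (1 + 2)) = 1/(6 + 3) = 1/9 ≈ 0.11111)
a(L) = (1/9 + L)**2
a(1/(-20 + (-4 - H(-2)))) - 1*(-236) = (1 + 9/(-20 + (-4 - 1*1)))**2/81 - 1*(-236) = (1 + 9/(-20 + (-4 - 1)))**2/81 + 236 = (1 + 9/(-20 - 5))**2/81 + 236 = (1 + 9/(-25))**2/81 + 236 = (1 + 9*(-1/25))**2/81 + 236 = (1 - 9/25)**2/81 + 236 = (16/25)**2/81 + 236 = (1/81)*(256/625) + 236 = 256/50625 + 236 = 11947756/50625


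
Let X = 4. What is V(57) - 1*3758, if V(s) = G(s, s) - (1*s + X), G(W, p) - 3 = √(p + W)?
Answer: -3816 + √114 ≈ -3805.3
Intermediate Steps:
G(W, p) = 3 + √(W + p) (G(W, p) = 3 + √(p + W) = 3 + √(W + p))
V(s) = -1 - s + √2*√s (V(s) = (3 + √(s + s)) - (1*s + 4) = (3 + √(2*s)) - (s + 4) = (3 + √2*√s) - (4 + s) = (3 + √2*√s) + (-4 - s) = -1 - s + √2*√s)
V(57) - 1*3758 = (-1 - 1*57 + √2*√57) - 1*3758 = (-1 - 57 + √114) - 3758 = (-58 + √114) - 3758 = -3816 + √114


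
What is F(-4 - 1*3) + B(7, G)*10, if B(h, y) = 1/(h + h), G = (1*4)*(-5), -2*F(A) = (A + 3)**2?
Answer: -51/7 ≈ -7.2857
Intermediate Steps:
F(A) = -(3 + A)**2/2 (F(A) = -(A + 3)**2/2 = -(3 + A)**2/2)
G = -20 (G = 4*(-5) = -20)
B(h, y) = 1/(2*h)
F(-4 - 1*3) + B(7, G)*10 = -(3 + (-4 - 1*3))**2/2 + ((1/2)/7)*10 = -(3 + (-4 - 3))**2/2 + ((1/2)*(1/7))*10 = -(3 - 7)**2/2 + (1/14)*10 = -1/2*(-4)**2 + 5/7 = -1/2*16 + 5/7 = -8 + 5/7 = -51/7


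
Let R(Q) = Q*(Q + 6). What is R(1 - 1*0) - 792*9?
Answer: -7121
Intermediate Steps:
R(Q) = Q*(6 + Q)
R(1 - 1*0) - 792*9 = (1 - 1*0)*(6 + (1 - 1*0)) - 792*9 = (1 + 0)*(6 + (1 + 0)) - 99*72 = 1*(6 + 1) - 7128 = 1*7 - 7128 = 7 - 7128 = -7121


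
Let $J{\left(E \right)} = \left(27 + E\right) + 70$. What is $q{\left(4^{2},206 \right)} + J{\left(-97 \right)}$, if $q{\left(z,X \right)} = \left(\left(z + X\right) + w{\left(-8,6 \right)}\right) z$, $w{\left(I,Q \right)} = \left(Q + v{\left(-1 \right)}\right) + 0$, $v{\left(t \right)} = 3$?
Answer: $3696$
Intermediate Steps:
$w{\left(I,Q \right)} = 3 + Q$ ($w{\left(I,Q \right)} = \left(Q + 3\right) + 0 = \left(3 + Q\right) + 0 = 3 + Q$)
$q{\left(z,X \right)} = z \left(9 + X + z\right)$ ($q{\left(z,X \right)} = \left(\left(z + X\right) + \left(3 + 6\right)\right) z = \left(\left(X + z\right) + 9\right) z = \left(9 + X + z\right) z = z \left(9 + X + z\right)$)
$J{\left(E \right)} = 97 + E$
$q{\left(4^{2},206 \right)} + J{\left(-97 \right)} = 4^{2} \left(9 + 206 + 4^{2}\right) + \left(97 - 97\right) = 16 \left(9 + 206 + 16\right) + 0 = 16 \cdot 231 + 0 = 3696 + 0 = 3696$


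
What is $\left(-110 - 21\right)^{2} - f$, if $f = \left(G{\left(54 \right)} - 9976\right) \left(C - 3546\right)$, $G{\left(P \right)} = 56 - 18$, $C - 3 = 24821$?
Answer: $211477925$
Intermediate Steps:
$C = 24824$ ($C = 3 + 24821 = 24824$)
$G{\left(P \right)} = 38$
$f = -211460764$ ($f = \left(38 - 9976\right) \left(24824 - 3546\right) = \left(-9938\right) 21278 = -211460764$)
$\left(-110 - 21\right)^{2} - f = \left(-110 - 21\right)^{2} - -211460764 = \left(-131\right)^{2} + 211460764 = 17161 + 211460764 = 211477925$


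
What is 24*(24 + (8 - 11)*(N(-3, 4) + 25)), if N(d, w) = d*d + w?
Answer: -2160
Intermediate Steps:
N(d, w) = w + d² (N(d, w) = d² + w = w + d²)
24*(24 + (8 - 11)*(N(-3, 4) + 25)) = 24*(24 + (8 - 11)*((4 + (-3)²) + 25)) = 24*(24 - 3*((4 + 9) + 25)) = 24*(24 - 3*(13 + 25)) = 24*(24 - 3*38) = 24*(24 - 114) = 24*(-90) = -2160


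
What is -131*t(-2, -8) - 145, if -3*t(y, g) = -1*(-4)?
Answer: 89/3 ≈ 29.667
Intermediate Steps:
t(y, g) = -4/3 (t(y, g) = -(-1)*(-4)/3 = -⅓*4 = -4/3)
-131*t(-2, -8) - 145 = -131*(-4/3) - 145 = 524/3 - 145 = 89/3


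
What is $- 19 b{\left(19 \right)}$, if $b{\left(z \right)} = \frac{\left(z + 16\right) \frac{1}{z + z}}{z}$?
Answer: $- \frac{35}{38} \approx -0.92105$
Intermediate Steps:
$b{\left(z \right)} = \frac{16 + z}{2 z^{2}}$ ($b{\left(z \right)} = \frac{\left(16 + z\right) \frac{1}{2 z}}{z} = \frac{\frac{1}{2} \frac{1}{z} \left(16 + z\right)}{z} = \frac{16 + z}{2 z^{2}}$)
$- 19 b{\left(19 \right)} = - 19 \frac{16 + 19}{2 \cdot 361} = - 19 \cdot \frac{1}{2} \cdot \frac{1}{361} \cdot 35 = \left(-19\right) \frac{35}{722} = - \frac{35}{38}$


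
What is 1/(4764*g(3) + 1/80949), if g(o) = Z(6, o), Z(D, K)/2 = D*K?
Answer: 80949/13883077297 ≈ 5.8308e-6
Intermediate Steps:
Z(D, K) = 2*D*K (Z(D, K) = 2*(D*K) = 2*D*K)
g(o) = 12*o (g(o) = 2*6*o = 12*o)
1/(4764*g(3) + 1/80949) = 1/(4764*(12*3) + 1/80949) = 1/(4764*36 + 1/80949) = 1/(171504 + 1/80949) = 1/(13883077297/80949) = 80949/13883077297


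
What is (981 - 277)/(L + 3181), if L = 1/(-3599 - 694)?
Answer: 94446/426751 ≈ 0.22131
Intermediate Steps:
L = -1/4293 (L = 1/(-4293) = -1/4293 ≈ -0.00023294)
(981 - 277)/(L + 3181) = (981 - 277)/(-1/4293 + 3181) = 704/(13656032/4293) = 704*(4293/13656032) = 94446/426751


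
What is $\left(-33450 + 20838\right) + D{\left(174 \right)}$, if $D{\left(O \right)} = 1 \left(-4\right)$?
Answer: $-12616$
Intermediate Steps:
$D{\left(O \right)} = -4$
$\left(-33450 + 20838\right) + D{\left(174 \right)} = \left(-33450 + 20838\right) - 4 = -12612 - 4 = -12616$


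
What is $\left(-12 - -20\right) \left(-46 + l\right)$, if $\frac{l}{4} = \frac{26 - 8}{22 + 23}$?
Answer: $- \frac{1776}{5} \approx -355.2$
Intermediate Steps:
$l = \frac{8}{5}$ ($l = 4 \frac{26 - 8}{22 + 23} = 4 \cdot \frac{18}{45} = 4 \cdot 18 \cdot \frac{1}{45} = 4 \cdot \frac{2}{5} = \frac{8}{5} \approx 1.6$)
$\left(-12 - -20\right) \left(-46 + l\right) = \left(-12 - -20\right) \left(-46 + \frac{8}{5}\right) = \left(-12 + 20\right) \left(- \frac{222}{5}\right) = 8 \left(- \frac{222}{5}\right) = - \frac{1776}{5}$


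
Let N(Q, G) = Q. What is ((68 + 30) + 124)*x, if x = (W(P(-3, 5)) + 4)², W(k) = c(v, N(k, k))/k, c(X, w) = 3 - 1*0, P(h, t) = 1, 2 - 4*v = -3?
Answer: 10878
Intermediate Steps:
v = 5/4 (v = ½ - ¼*(-3) = ½ + ¾ = 5/4 ≈ 1.2500)
c(X, w) = 3 (c(X, w) = 3 + 0 = 3)
W(k) = 3/k
x = 49 (x = (3/1 + 4)² = (3*1 + 4)² = (3 + 4)² = 7² = 49)
((68 + 30) + 124)*x = ((68 + 30) + 124)*49 = (98 + 124)*49 = 222*49 = 10878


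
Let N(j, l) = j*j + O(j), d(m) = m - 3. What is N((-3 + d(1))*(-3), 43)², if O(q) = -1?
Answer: 50176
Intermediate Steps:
d(m) = -3 + m
N(j, l) = -1 + j² (N(j, l) = j*j - 1 = j² - 1 = -1 + j²)
N((-3 + d(1))*(-3), 43)² = (-1 + ((-3 + (-3 + 1))*(-3))²)² = (-1 + ((-3 - 2)*(-3))²)² = (-1 + (-5*(-3))²)² = (-1 + 15²)² = (-1 + 225)² = 224² = 50176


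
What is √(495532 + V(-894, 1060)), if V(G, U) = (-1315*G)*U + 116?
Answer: 2*√311660562 ≈ 35308.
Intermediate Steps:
V(G, U) = 116 - 1315*G*U (V(G, U) = -1315*G*U + 116 = 116 - 1315*G*U)
√(495532 + V(-894, 1060)) = √(495532 + (116 - 1315*(-894)*1060)) = √(495532 + (116 + 1246146600)) = √(495532 + 1246146716) = √1246642248 = 2*√311660562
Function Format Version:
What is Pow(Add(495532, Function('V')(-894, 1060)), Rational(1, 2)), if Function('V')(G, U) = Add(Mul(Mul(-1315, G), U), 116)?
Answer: Mul(2, Pow(311660562, Rational(1, 2))) ≈ 35308.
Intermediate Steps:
Function('V')(G, U) = Add(116, Mul(-1315, G, U)) (Function('V')(G, U) = Add(Mul(-1315, G, U), 116) = Add(116, Mul(-1315, G, U)))
Pow(Add(495532, Function('V')(-894, 1060)), Rational(1, 2)) = Pow(Add(495532, Add(116, Mul(-1315, -894, 1060))), Rational(1, 2)) = Pow(Add(495532, Add(116, 1246146600)), Rational(1, 2)) = Pow(Add(495532, 1246146716), Rational(1, 2)) = Pow(1246642248, Rational(1, 2)) = Mul(2, Pow(311660562, Rational(1, 2)))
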